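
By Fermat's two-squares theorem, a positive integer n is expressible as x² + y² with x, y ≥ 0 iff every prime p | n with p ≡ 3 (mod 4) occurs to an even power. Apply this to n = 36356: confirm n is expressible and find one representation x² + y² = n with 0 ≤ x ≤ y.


Step 1: Factor n = 36356 = 2^2 · 61 · 149.
Step 2: Check the mod-4 condition on each prime factor: 2 = 2 (special); 61 ≡ 1 (mod 4), exponent 1; 149 ≡ 1 (mod 4), exponent 1.
All primes ≡ 3 (mod 4) appear to even exponent (or don't appear), so by the two-squares theorem n IS expressible as a sum of two squares.
Step 3: Build a representation. Group n = k² · m with k = 2 and m = 61 · 149 = 9089 (a product of primes ≡ 1 (mod 4)); a representation of m scales to one of n via (k·x)² + (k·y)² = k²(x² + y²). Each prime p ≡ 1 (mod 4) is itself a sum of two squares; find a² by testing p − a² for a perfect square:
  61: 61 − 1² = 60, 61 − 2² = 57, 61 − 3² = 52, 61 − 4² = 45, 61 − 5² = 36 = 6² ⇒ 61 = 5² + 6².
  149: 149 − 1² = 148, 149 − 2² = 145, 149 − 3² = 140, 149 − 4² = 133, 149 − 5² = 124, 149 − 6² = 113, 149 − 7² = 100 = 10² ⇒ 149 = 7² + 10².
  Combine using the Brahmagupta–Fibonacci identity (a² + b²)(c² + d²) = (ac − bd)² + (ad + bc)² = (ac + bd)² + (ad − bc)²:
  61 · 149 = 9089: from (5² + 6²)(7² + 10²), take (5·7 − 6·10, 5·10 + 6·7) = (35 − 60, 50 + 42) = (-25, 92); dropping signs (only squares matter) gives (25, 92); check 25² + 92² = 625 + 8464 = 9089 ✓.
  Scale by k = 2: (2·25, 2·92) = (50, 184).
Step 4: Order so x ≤ y and verify: 50² + 184² = 2500 + 33856 = 36356 = n. ✓

n = 36356 = 50² + 184² (one valid representation with x ≤ y).


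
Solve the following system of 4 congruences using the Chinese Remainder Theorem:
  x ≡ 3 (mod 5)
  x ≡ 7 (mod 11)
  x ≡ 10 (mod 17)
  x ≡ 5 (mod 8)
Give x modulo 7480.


Product of moduli M = 5 · 11 · 17 · 8 = 7480.
Merge one congruence at a time:
  Start: x ≡ 3 (mod 5).
  Combine with x ≡ 7 (mod 11); new modulus lcm = 55.
    Write x = 3 + 5·t and substitute into x ≡ 7 (mod 11): 5·t ≡ 7 − 3 = 4 (mod 11).
    The inverse of 5 mod 11 is 9 (since 5·9 = 45 = 4·11 + 1), so t ≡ 9·4 = 36 ≡ 3 (mod 11).
    Then x = 3 + 5·3 = 18, valid modulo lcm(5, 11) = 55: x ≡ 18 (mod 55).
  Combine with x ≡ 10 (mod 17); new modulus lcm = 935.
    Write x = 18 + 55·t and substitute into x ≡ 10 (mod 17): 55·t ≡ 10 − 18 = -8 (mod 17).
    Reduce coefficients mod 17: 4·t ≡ 9 (mod 17).
    The inverse of 4 mod 17 is 13 (since 4·13 = 52 = 3·17 + 1), so t ≡ 13·9 = 117 ≡ 15 (mod 17).
    Then x = 18 + 55·15 = 843, valid modulo lcm(55, 17) = 935: x ≡ 843 (mod 935).
  Combine with x ≡ 5 (mod 8); new modulus lcm = 7480.
    Write x = 843 + 935·t and substitute into x ≡ 5 (mod 8): 935·t ≡ 5 − 843 = -838 (mod 8).
    Reduce coefficients mod 8: 7·t ≡ 2 (mod 8).
    The inverse of 7 mod 8 is 7 (since 7·7 = 49 = 6·8 + 1), so t ≡ 7·2 = 14 ≡ 6 (mod 8).
    Then x = 843 + 935·6 = 6453, valid modulo lcm(935, 8) = 7480: x ≡ 6453 (mod 7480).
Verify against each original: 6453 mod 5 = 3, 6453 mod 11 = 7, 6453 mod 17 = 10, 6453 mod 8 = 5.

x ≡ 6453 (mod 7480).


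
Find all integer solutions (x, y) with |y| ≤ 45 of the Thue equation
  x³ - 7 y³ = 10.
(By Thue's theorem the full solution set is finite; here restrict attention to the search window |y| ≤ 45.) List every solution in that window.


The equation is x³ - 7y³ = 10. For fixed y, x³ = 7·y³ + 10, so a solution requires the RHS to be a perfect cube.
Strategy: iterate y from -45 to 45, compute RHS = 7·y³ + 10, and check whether it is a (positive or negative) perfect cube.
Check small values of y:
  y = 0: RHS = 10 is not a perfect cube.
  y = 1: RHS = 17 is not a perfect cube.
  y = -1: RHS = 3 is not a perfect cube.
  y = 2: RHS = 66 is not a perfect cube.
  y = -2: RHS = -46 is not a perfect cube.
  y = 3: RHS = 199 is not a perfect cube.
  y = -3: RHS = -179 is not a perfect cube.
Continuing the search up to |y| = 45 finds no solutions either.
No (x, y) in the scanned range satisfies the equation.

No integer solutions with |y| ≤ 45.


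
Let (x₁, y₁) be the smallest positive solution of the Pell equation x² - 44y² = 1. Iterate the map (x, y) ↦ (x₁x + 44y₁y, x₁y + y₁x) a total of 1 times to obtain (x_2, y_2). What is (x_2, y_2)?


Step 1: Find the fundamental solution (x₁, y₁) of x² - 44y² = 1.
  Expand √44 as a continued fraction. a₀ = ⌊√44⌋ = 6; iterate m_{k+1} = d_k·a_k − m_k, d_{k+1} = (44 − m_{k+1}²)/d_k, a_{k+1} = ⌊(a₀ + m_{k+1})/d_{k+1}⌋ (starting m₀ = 0, d₀ = 1), with convergents p_k = a_k·p_{k-1} + p_{k-2}, q_k = a_k·q_{k-1} + q_{k-2} (p₋₁ = 1, q₋₁ = 0):
  k = 0: a₀ = 6; p₀/q₀ = 6/1; p₀² − 44·q₀² = 36 − 44 = -8.
  k = 1: m = 6, d = 8, a = ⌊(6 + 6)/8⌋ = 1; p/q = (1·6 + 1)/(1·1 + 0) = 7/1; p² − 44·q² = 49 − 44 = 5.
  k = 2: m = 2, d = 5, a = ⌊(6 + 2)/5⌋ = 1; p/q = (1·7 + 6)/(1·1 + 1) = 13/2; p² − 44·q² = 169 − 176 = -7.
  k = 3: m = 3, d = 7, a = ⌊(6 + 3)/7⌋ = 1; p/q = (1·13 + 7)/(1·2 + 1) = 20/3; p² − 44·q² = 400 − 396 = 4.
  k = 4: m = 4, d = 4, a = ⌊(6 + 4)/4⌋ = 2; p/q = (2·20 + 13)/(2·3 + 2) = 53/8; p² − 44·q² = 2809 − 2816 = -7.
  k = 5: m = 4, d = 7, a = ⌊(6 + 4)/7⌋ = 1; p/q = (1·53 + 20)/(1·8 + 3) = 73/11; p² − 44·q² = 5329 − 5324 = 5.
  k = 6: m = 3, d = 5, a = ⌊(6 + 3)/5⌋ = 1; p/q = (1·73 + 53)/(1·11 + 8) = 126/19; p² − 44·q² = 15876 − 15884 = -8.
  k = 7: m = 2, d = 8, a = ⌊(6 + 2)/8⌋ = 1; p/q = (1·126 + 73)/(1·19 + 11) = 199/30; p² − 44·q² = 39601 − 39600 = 1.
  The first convergent with p² − 44·q² = 1 gives the fundamental solution (x₁, y₁) = (199, 30).
Step 2: Apply the recurrence (x_{n+1}, y_{n+1}) = (x₁x_n + 44y₁y_n, x₁y_n + y₁x_n) repeatedly.
  From (x_1, y_1) = (199, 30): x_2 = 199·199 + 44·30·30 = 79201; y_2 = 199·30 + 30·199 = 11940.
Step 3: Verify x_2² - 44·y_2² = 6272798401 - 6272798400 = 1 (should be 1). ✓

(x_1, y_1) = (199, 30); (x_2, y_2) = (79201, 11940).


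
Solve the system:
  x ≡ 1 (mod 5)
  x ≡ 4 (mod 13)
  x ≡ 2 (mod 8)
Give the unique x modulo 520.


Moduli 5, 13, 8 are pairwise coprime; by CRT there is a unique solution modulo M = 5 · 13 · 8 = 520.
Solve pairwise, accumulating the modulus:
  Start with x ≡ 1 (mod 5).
  Combine with x ≡ 4 (mod 13): since gcd(5, 13) = 1, we get a unique residue mod 65.
    Write x = 1 + 5·t and substitute into x ≡ 4 (mod 13): 5·t ≡ 4 − 1 = 3 (mod 13).
    The inverse of 5 mod 13 is 8 (since 5·8 = 40 = 3·13 + 1), so t ≡ 8·3 = 24 ≡ 11 (mod 13).
    Then x = 1 + 5·11 = 56, valid modulo lcm(5, 13) = 65: x ≡ 56 (mod 65).
  Combine with x ≡ 2 (mod 8): since gcd(65, 8) = 1, we get a unique residue mod 520.
    Write x = 56 + 65·t and substitute into x ≡ 2 (mod 8): 65·t ≡ 2 − 56 = -54 (mod 8).
    Reduce coefficients mod 8: 1·t ≡ 2 (mod 8).
    So t ≡ 2 (mod 8).
    Then x = 56 + 65·2 = 186, valid modulo lcm(65, 8) = 520: x ≡ 186 (mod 520).
Verify: 186 mod 5 = 1 ✓, 186 mod 13 = 4 ✓, 186 mod 8 = 2 ✓.

x ≡ 186 (mod 520).


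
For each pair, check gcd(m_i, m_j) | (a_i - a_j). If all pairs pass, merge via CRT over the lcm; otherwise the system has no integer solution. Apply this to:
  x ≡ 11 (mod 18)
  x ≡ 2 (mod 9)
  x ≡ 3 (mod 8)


Moduli 18, 9, 8 are not pairwise coprime, so CRT works modulo lcm(m_i) when all pairwise compatibility conditions hold.
Pairwise compatibility: gcd(m_i, m_j) must divide a_i - a_j for every pair.
Merge one congruence at a time:
  Start: x ≡ 11 (mod 18).
  Combine with x ≡ 2 (mod 9): gcd(18, 9) = 9; 2 - 11 = -9, which IS divisible by 9, so compatible.
    Write x = 11 + 18·t and substitute into x ≡ 2 (mod 9): 18·t ≡ 2 − 11 = -9 (mod 9).
    Divide the congruence (and modulus) by g = 9: 2·t ≡ -1 (mod 1).
    Modulo 1 every t works; take t = 0.
    Then x = 11 + 18·0 = 11, valid modulo lcm(18, 9) = 18: x ≡ 11 (mod 18).
  Combine with x ≡ 3 (mod 8): gcd(18, 8) = 2; 3 - 11 = -8, which IS divisible by 2, so compatible.
    Write x = 11 + 18·t and substitute into x ≡ 3 (mod 8): 18·t ≡ 3 − 11 = -8 (mod 8).
    Divide the congruence (and modulus) by g = 2: 9·t ≡ -4 (mod 4).
    Reduce coefficients mod 4: 1·t ≡ 0 (mod 4).
    So t ≡ 0 (mod 4).
    Then x = 11 + 18·0 = 11, valid modulo lcm(18, 8) = 72: x ≡ 11 (mod 72).
Verify: 11 mod 18 = 11, 11 mod 9 = 2, 11 mod 8 = 3.

x ≡ 11 (mod 72).


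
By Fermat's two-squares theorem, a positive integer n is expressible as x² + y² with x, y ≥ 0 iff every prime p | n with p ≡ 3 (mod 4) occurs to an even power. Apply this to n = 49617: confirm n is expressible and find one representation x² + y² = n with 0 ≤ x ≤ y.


Step 1: Factor n = 49617 = 3^2 · 37 · 149.
Step 2: Check the mod-4 condition on each prime factor: 3 ≡ 3 (mod 4), exponent 2 (must be even); 37 ≡ 1 (mod 4), exponent 1; 149 ≡ 1 (mod 4), exponent 1.
All primes ≡ 3 (mod 4) appear to even exponent (or don't appear), so by the two-squares theorem n IS expressible as a sum of two squares.
Step 3: Build a representation. Group n = k² · m with k = 3 and m = 37 · 149 = 5513 (a product of primes ≡ 1 (mod 4)); a representation of m scales to one of n via (k·x)² + (k·y)² = k²(x² + y²). Each prime p ≡ 1 (mod 4) is itself a sum of two squares; find a² by testing p − a² for a perfect square:
  37: 37 − 1² = 36 = 6² ⇒ 37 = 1² + 6².
  149: 149 − 1² = 148, 149 − 2² = 145, 149 − 3² = 140, 149 − 4² = 133, 149 − 5² = 124, 149 − 6² = 113, 149 − 7² = 100 = 10² ⇒ 149 = 7² + 10².
  Combine using the Brahmagupta–Fibonacci identity (a² + b²)(c² + d²) = (ac − bd)² + (ad + bc)² = (ac + bd)² + (ad − bc)²:
  37 · 149 = 5513: from (1² + 6²)(7² + 10²), take (1·7 − 6·10, 1·10 + 6·7) = (7 − 60, 10 + 42) = (-53, 52); dropping signs (only squares matter) gives (53, 52); check 53² + 52² = 2809 + 2704 = 5513 ✓.
  Scale by k = 3: (3·53, 3·52) = (159, 156).
Step 4: Order so x ≤ y and verify: 156² + 159² = 24336 + 25281 = 49617 = n. ✓

n = 49617 = 156² + 159² (one valid representation with x ≤ y).


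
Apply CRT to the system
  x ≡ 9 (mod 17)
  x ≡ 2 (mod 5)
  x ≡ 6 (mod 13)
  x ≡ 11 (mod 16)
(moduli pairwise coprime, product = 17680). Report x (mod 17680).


Product of moduli M = 17 · 5 · 13 · 16 = 17680.
Merge one congruence at a time:
  Start: x ≡ 9 (mod 17).
  Combine with x ≡ 2 (mod 5); new modulus lcm = 85.
    Write x = 9 + 17·t and substitute into x ≡ 2 (mod 5): 17·t ≡ 2 − 9 = -7 (mod 5).
    Reduce coefficients mod 5: 2·t ≡ 3 (mod 5).
    The inverse of 2 mod 5 is 3 (since 2·3 = 6 = 1·5 + 1), so t ≡ 3·3 = 9 ≡ 4 (mod 5).
    Then x = 9 + 17·4 = 77, valid modulo lcm(17, 5) = 85: x ≡ 77 (mod 85).
  Combine with x ≡ 6 (mod 13); new modulus lcm = 1105.
    Write x = 77 + 85·t and substitute into x ≡ 6 (mod 13): 85·t ≡ 6 − 77 = -71 (mod 13).
    Reduce coefficients mod 13: 7·t ≡ 7 (mod 13).
    The inverse of 7 mod 13 is 2 (since 7·2 = 14 = 1·13 + 1), so t ≡ 2·7 = 14 ≡ 1 (mod 13).
    Then x = 77 + 85·1 = 162, valid modulo lcm(85, 13) = 1105: x ≡ 162 (mod 1105).
  Combine with x ≡ 11 (mod 16); new modulus lcm = 17680.
    Write x = 162 + 1105·t and substitute into x ≡ 11 (mod 16): 1105·t ≡ 11 − 162 = -151 (mod 16).
    Reduce coefficients mod 16: 1·t ≡ 9 (mod 16).
    So t ≡ 9 (mod 16).
    Then x = 162 + 1105·9 = 10107, valid modulo lcm(1105, 16) = 17680: x ≡ 10107 (mod 17680).
Verify against each original: 10107 mod 17 = 9, 10107 mod 5 = 2, 10107 mod 13 = 6, 10107 mod 16 = 11.

x ≡ 10107 (mod 17680).


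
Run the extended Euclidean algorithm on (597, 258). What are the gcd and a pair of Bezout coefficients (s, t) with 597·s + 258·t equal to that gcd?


Euclidean algorithm on (597, 258) — divide until remainder is 0:
  597 = 2 · 258 + 81
  258 = 3 · 81 + 15
  81 = 5 · 15 + 6
  15 = 2 · 6 + 3
  6 = 2 · 3 + 0
gcd(597, 258) = 3.
Track Bezout coefficients alongside the remainders: start with r₀ = 597 = a·1 + b·0 (s = 1, t = 0) and r₁ = 258 = a·0 + b·1 (s = 0, t = 1); each new remainder r_{k+1} = r_{k-1} − q_k·r_k inherits s_{k+1} = s_{k-1} − q_k·s_k, t_{k+1} = t_{k-1} − q_k·t_k, so r_k = a·s_k + b·t_k at every step:
  q = 2: r = 81, s = 1 − 2·0 = 1, t = 0 − 2·1 = -2  (check: 597·1 + 258·(-2) = 81)
  q = 3: r = 15, s = 0 − 3·1 = -3, t = 1 − 3·(-2) = 7  (check: 597·(-3) + 258·7 = 15)
  q = 5: r = 6, s = 1 − 5·(-3) = 16, t = -2 − 5·7 = -37  (check: 597·16 + 258·(-37) = 6)
  q = 2: r = 3, s = -3 − 2·16 = -35, t = 7 − 2·(-37) = 81  (check: 597·(-35) + 258·81 = 3)
The row with r = 3 (the gcd) gives the Bezout coefficients s = -35, t = 81.
Result: 597 · (-35) + 258 · (81) = 3.

gcd(597, 258) = 3; s = -35, t = 81 (check: 597·(-35) + 258·81 = 3).


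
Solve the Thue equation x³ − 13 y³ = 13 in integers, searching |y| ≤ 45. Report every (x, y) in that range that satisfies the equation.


The equation is x³ - 13y³ = 13. For fixed y, x³ = 13·y³ + 13, so a solution requires the RHS to be a perfect cube.
Strategy: iterate y from -45 to 45, compute RHS = 13·y³ + 13, and check whether it is a (positive or negative) perfect cube.
Check small values of y:
  y = 0: RHS = 13 is not a perfect cube.
  y = 1: RHS = 26 is not a perfect cube.
  y = -1: RHS = 0 = (0)³ ⇒ x = 0 works.
  y = 2: RHS = 117 is not a perfect cube.
  y = -2: RHS = -91 is not a perfect cube.
  y = 3: RHS = 364 is not a perfect cube.
  y = -3: RHS = -338 is not a perfect cube.
Continuing the search up to |y| = 45 finds no further solutions beyond those listed.
Collected solutions: (0, -1).

Solutions (with |y| ≤ 45): (0, -1).


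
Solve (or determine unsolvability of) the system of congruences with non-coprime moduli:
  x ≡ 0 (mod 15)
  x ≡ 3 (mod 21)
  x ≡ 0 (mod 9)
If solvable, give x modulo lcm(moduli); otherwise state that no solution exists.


Moduli 15, 21, 9 are not pairwise coprime, so CRT works modulo lcm(m_i) when all pairwise compatibility conditions hold.
Pairwise compatibility: gcd(m_i, m_j) must divide a_i - a_j for every pair.
Merge one congruence at a time:
  Start: x ≡ 0 (mod 15).
  Combine with x ≡ 3 (mod 21): gcd(15, 21) = 3; 3 - 0 = 3, which IS divisible by 3, so compatible.
    Write x = 0 + 15·t and substitute into x ≡ 3 (mod 21): 15·t ≡ 3 − 0 = 3 (mod 21).
    Divide the congruence (and modulus) by g = 3: 5·t ≡ 1 (mod 7).
    The inverse of 5 mod 7 is 3 (since 5·3 = 15 = 2·7 + 1), so t ≡ 3·1 = 3 ≡ 3 (mod 7).
    Then x = 0 + 15·3 = 45, valid modulo lcm(15, 21) = 105: x ≡ 45 (mod 105).
  Combine with x ≡ 0 (mod 9): gcd(105, 9) = 3; 0 - 45 = -45, which IS divisible by 3, so compatible.
    Write x = 45 + 105·t and substitute into x ≡ 0 (mod 9): 105·t ≡ 0 − 45 = -45 (mod 9).
    Divide the congruence (and modulus) by g = 3: 35·t ≡ -15 (mod 3).
    Reduce coefficients mod 3: 2·t ≡ 0 (mod 3).
    The inverse of 2 mod 3 is 2 (since 2·2 = 4 = 1·3 + 1), so t ≡ 2·0 = 0 ≡ 0 (mod 3).
    Then x = 45 + 105·0 = 45, valid modulo lcm(105, 9) = 315: x ≡ 45 (mod 315).
Verify: 45 mod 15 = 0, 45 mod 21 = 3, 45 mod 9 = 0.

x ≡ 45 (mod 315).


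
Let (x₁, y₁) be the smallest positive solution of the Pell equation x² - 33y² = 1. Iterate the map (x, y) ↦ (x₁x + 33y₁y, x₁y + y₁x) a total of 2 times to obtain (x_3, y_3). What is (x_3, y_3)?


Step 1: Find the fundamental solution (x₁, y₁) of x² - 33y² = 1.
  Expand √33 as a continued fraction. a₀ = ⌊√33⌋ = 5; iterate m_{k+1} = d_k·a_k − m_k, d_{k+1} = (33 − m_{k+1}²)/d_k, a_{k+1} = ⌊(a₀ + m_{k+1})/d_{k+1}⌋ (starting m₀ = 0, d₀ = 1), with convergents p_k = a_k·p_{k-1} + p_{k-2}, q_k = a_k·q_{k-1} + q_{k-2} (p₋₁ = 1, q₋₁ = 0):
  k = 0: a₀ = 5; p₀/q₀ = 5/1; p₀² − 33·q₀² = 25 − 33 = -8.
  k = 1: m = 5, d = 8, a = ⌊(5 + 5)/8⌋ = 1; p/q = (1·5 + 1)/(1·1 + 0) = 6/1; p² − 33·q² = 36 − 33 = 3.
  k = 2: m = 3, d = 3, a = ⌊(5 + 3)/3⌋ = 2; p/q = (2·6 + 5)/(2·1 + 1) = 17/3; p² − 33·q² = 289 − 297 = -8.
  k = 3: m = 3, d = 8, a = ⌊(5 + 3)/8⌋ = 1; p/q = (1·17 + 6)/(1·3 + 1) = 23/4; p² − 33·q² = 529 − 528 = 1.
  The first convergent with p² − 33·q² = 1 gives the fundamental solution (x₁, y₁) = (23, 4).
Step 2: Apply the recurrence (x_{n+1}, y_{n+1}) = (x₁x_n + 33y₁y_n, x₁y_n + y₁x_n) repeatedly.
  From (x_1, y_1) = (23, 4): x_2 = 23·23 + 33·4·4 = 1057; y_2 = 23·4 + 4·23 = 184.
  From (x_2, y_2) = (1057, 184): x_3 = 23·1057 + 33·4·184 = 48599; y_3 = 23·184 + 4·1057 = 8460.
Step 3: Verify x_3² - 33·y_3² = 2361862801 - 2361862800 = 1 (should be 1). ✓

(x_1, y_1) = (23, 4); (x_3, y_3) = (48599, 8460).


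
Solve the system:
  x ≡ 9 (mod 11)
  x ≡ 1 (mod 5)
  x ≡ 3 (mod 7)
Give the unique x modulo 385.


Moduli 11, 5, 7 are pairwise coprime; by CRT there is a unique solution modulo M = 11 · 5 · 7 = 385.
Solve pairwise, accumulating the modulus:
  Start with x ≡ 9 (mod 11).
  Combine with x ≡ 1 (mod 5): since gcd(11, 5) = 1, we get a unique residue mod 55.
    Write x = 9 + 11·t and substitute into x ≡ 1 (mod 5): 11·t ≡ 1 − 9 = -8 (mod 5).
    Reduce coefficients mod 5: 1·t ≡ 2 (mod 5).
    So t ≡ 2 (mod 5).
    Then x = 9 + 11·2 = 31, valid modulo lcm(11, 5) = 55: x ≡ 31 (mod 55).
  Combine with x ≡ 3 (mod 7): since gcd(55, 7) = 1, we get a unique residue mod 385.
    Write x = 31 + 55·t and substitute into x ≡ 3 (mod 7): 55·t ≡ 3 − 31 = -28 (mod 7).
    Reduce coefficients mod 7: 6·t ≡ 0 (mod 7).
    The inverse of 6 mod 7 is 6 (since 6·6 = 36 = 5·7 + 1), so t ≡ 6·0 = 0 ≡ 0 (mod 7).
    Then x = 31 + 55·0 = 31, valid modulo lcm(55, 7) = 385: x ≡ 31 (mod 385).
Verify: 31 mod 11 = 9 ✓, 31 mod 5 = 1 ✓, 31 mod 7 = 3 ✓.

x ≡ 31 (mod 385).


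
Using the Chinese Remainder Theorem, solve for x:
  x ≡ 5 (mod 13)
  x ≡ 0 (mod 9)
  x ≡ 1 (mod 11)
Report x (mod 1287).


Moduli 13, 9, 11 are pairwise coprime; by CRT there is a unique solution modulo M = 13 · 9 · 11 = 1287.
Solve pairwise, accumulating the modulus:
  Start with x ≡ 5 (mod 13).
  Combine with x ≡ 0 (mod 9): since gcd(13, 9) = 1, we get a unique residue mod 117.
    Write x = 5 + 13·t and substitute into x ≡ 0 (mod 9): 13·t ≡ 0 − 5 = -5 (mod 9).
    Reduce coefficients mod 9: 4·t ≡ 4 (mod 9).
    The inverse of 4 mod 9 is 7 (since 4·7 = 28 = 3·9 + 1), so t ≡ 7·4 = 28 ≡ 1 (mod 9).
    Then x = 5 + 13·1 = 18, valid modulo lcm(13, 9) = 117: x ≡ 18 (mod 117).
  Combine with x ≡ 1 (mod 11): since gcd(117, 11) = 1, we get a unique residue mod 1287.
    Write x = 18 + 117·t and substitute into x ≡ 1 (mod 11): 117·t ≡ 1 − 18 = -17 (mod 11).
    Reduce coefficients mod 11: 7·t ≡ 5 (mod 11).
    The inverse of 7 mod 11 is 8 (since 7·8 = 56 = 5·11 + 1), so t ≡ 8·5 = 40 ≡ 7 (mod 11).
    Then x = 18 + 117·7 = 837, valid modulo lcm(117, 11) = 1287: x ≡ 837 (mod 1287).
Verify: 837 mod 13 = 5 ✓, 837 mod 9 = 0 ✓, 837 mod 11 = 1 ✓.

x ≡ 837 (mod 1287).


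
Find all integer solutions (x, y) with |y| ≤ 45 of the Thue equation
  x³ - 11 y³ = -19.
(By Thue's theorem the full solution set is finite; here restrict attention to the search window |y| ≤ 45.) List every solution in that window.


The equation is x³ - 11y³ = -19. For fixed y, x³ = 11·y³ − 19, so a solution requires the RHS to be a perfect cube.
Strategy: iterate y from -45 to 45, compute RHS = 11·y³ − 19, and check whether it is a (positive or negative) perfect cube.
Check small values of y:
  y = 0: RHS = -19 is not a perfect cube.
  y = 1: RHS = -8 = (-2)³ ⇒ x = -2 works.
  y = -1: RHS = -30 is not a perfect cube.
  y = 2: RHS = 69 is not a perfect cube.
  y = -2: RHS = -107 is not a perfect cube.
  y = 3: RHS = 278 is not a perfect cube.
  y = -3: RHS = -316 is not a perfect cube.
Continuing, at y = 9: RHS = 8000 = (20)³ ⇒ x = 20 works.
Searching the remaining y in |y| ≤ 45 finds no further solutions.
Collected solutions: (-2, 1), (20, 9).

Solutions (with |y| ≤ 45): (-2, 1), (20, 9).


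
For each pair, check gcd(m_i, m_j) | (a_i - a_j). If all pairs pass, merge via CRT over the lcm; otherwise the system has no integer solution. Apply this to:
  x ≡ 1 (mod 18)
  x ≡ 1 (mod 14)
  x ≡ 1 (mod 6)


Moduli 18, 14, 6 are not pairwise coprime, so CRT works modulo lcm(m_i) when all pairwise compatibility conditions hold.
Pairwise compatibility: gcd(m_i, m_j) must divide a_i - a_j for every pair.
Merge one congruence at a time:
  Start: x ≡ 1 (mod 18).
  Combine with x ≡ 1 (mod 14): gcd(18, 14) = 2; 1 - 1 = 0, which IS divisible by 2, so compatible.
    Write x = 1 + 18·t and substitute into x ≡ 1 (mod 14): 18·t ≡ 1 − 1 = 0 (mod 14).
    Divide the congruence (and modulus) by g = 2: 9·t ≡ 0 (mod 7).
    Reduce coefficients mod 7: 2·t ≡ 0 (mod 7).
    The inverse of 2 mod 7 is 4 (since 2·4 = 8 = 1·7 + 1), so t ≡ 4·0 = 0 ≡ 0 (mod 7).
    Then x = 1 + 18·0 = 1, valid modulo lcm(18, 14) = 126: x ≡ 1 (mod 126).
  Combine with x ≡ 1 (mod 6): gcd(126, 6) = 6; 1 - 1 = 0, which IS divisible by 6, so compatible.
    Write x = 1 + 126·t and substitute into x ≡ 1 (mod 6): 126·t ≡ 1 − 1 = 0 (mod 6).
    Divide the congruence (and modulus) by g = 6: 21·t ≡ 0 (mod 1).
    Modulo 1 every t works; take t = 0.
    Then x = 1 + 126·0 = 1, valid modulo lcm(126, 6) = 126: x ≡ 1 (mod 126).
Verify: 1 mod 18 = 1, 1 mod 14 = 1, 1 mod 6 = 1.

x ≡ 1 (mod 126).


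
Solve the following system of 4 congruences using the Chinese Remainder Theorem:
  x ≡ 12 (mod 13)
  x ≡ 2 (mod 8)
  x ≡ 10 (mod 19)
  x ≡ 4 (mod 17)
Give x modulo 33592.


Product of moduli M = 13 · 8 · 19 · 17 = 33592.
Merge one congruence at a time:
  Start: x ≡ 12 (mod 13).
  Combine with x ≡ 2 (mod 8); new modulus lcm = 104.
    Write x = 12 + 13·t and substitute into x ≡ 2 (mod 8): 13·t ≡ 2 − 12 = -10 (mod 8).
    Reduce coefficients mod 8: 5·t ≡ 6 (mod 8).
    The inverse of 5 mod 8 is 5 (since 5·5 = 25 = 3·8 + 1), so t ≡ 5·6 = 30 ≡ 6 (mod 8).
    Then x = 12 + 13·6 = 90, valid modulo lcm(13, 8) = 104: x ≡ 90 (mod 104).
  Combine with x ≡ 10 (mod 19); new modulus lcm = 1976.
    Write x = 90 + 104·t and substitute into x ≡ 10 (mod 19): 104·t ≡ 10 − 90 = -80 (mod 19).
    Reduce coefficients mod 19: 9·t ≡ 15 (mod 19).
    The inverse of 9 mod 19 is 17 (since 9·17 = 153 = 8·19 + 1), so t ≡ 17·15 = 255 ≡ 8 (mod 19).
    Then x = 90 + 104·8 = 922, valid modulo lcm(104, 19) = 1976: x ≡ 922 (mod 1976).
  Combine with x ≡ 4 (mod 17); new modulus lcm = 33592.
    Write x = 922 + 1976·t and substitute into x ≡ 4 (mod 17): 1976·t ≡ 4 − 922 = -918 (mod 17).
    Reduce coefficients mod 17: 4·t ≡ 0 (mod 17).
    The inverse of 4 mod 17 is 13 (since 4·13 = 52 = 3·17 + 1), so t ≡ 13·0 = 0 ≡ 0 (mod 17).
    Then x = 922 + 1976·0 = 922, valid modulo lcm(1976, 17) = 33592: x ≡ 922 (mod 33592).
Verify against each original: 922 mod 13 = 12, 922 mod 8 = 2, 922 mod 19 = 10, 922 mod 17 = 4.

x ≡ 922 (mod 33592).


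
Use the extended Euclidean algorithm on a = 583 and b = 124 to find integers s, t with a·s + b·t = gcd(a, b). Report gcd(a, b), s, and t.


Euclidean algorithm on (583, 124) — divide until remainder is 0:
  583 = 4 · 124 + 87
  124 = 1 · 87 + 37
  87 = 2 · 37 + 13
  37 = 2 · 13 + 11
  13 = 1 · 11 + 2
  11 = 5 · 2 + 1
  2 = 2 · 1 + 0
gcd(583, 124) = 1.
Track Bezout coefficients alongside the remainders: start with r₀ = 583 = a·1 + b·0 (s = 1, t = 0) and r₁ = 124 = a·0 + b·1 (s = 0, t = 1); each new remainder r_{k+1} = r_{k-1} − q_k·r_k inherits s_{k+1} = s_{k-1} − q_k·s_k, t_{k+1} = t_{k-1} − q_k·t_k, so r_k = a·s_k + b·t_k at every step:
  q = 4: r = 87, s = 1 − 4·0 = 1, t = 0 − 4·1 = -4  (check: 583·1 + 124·(-4) = 87)
  q = 1: r = 37, s = 0 − 1·1 = -1, t = 1 − 1·(-4) = 5  (check: 583·(-1) + 124·5 = 37)
  q = 2: r = 13, s = 1 − 2·(-1) = 3, t = -4 − 2·5 = -14  (check: 583·3 + 124·(-14) = 13)
  q = 2: r = 11, s = -1 − 2·3 = -7, t = 5 − 2·(-14) = 33  (check: 583·(-7) + 124·33 = 11)
  q = 1: r = 2, s = 3 − 1·(-7) = 10, t = -14 − 1·33 = -47  (check: 583·10 + 124·(-47) = 2)
  q = 5: r = 1, s = -7 − 5·10 = -57, t = 33 − 5·(-47) = 268  (check: 583·(-57) + 124·268 = 1)
The row with r = 1 (the gcd) gives the Bezout coefficients s = -57, t = 268.
Result: 583 · (-57) + 124 · (268) = 1.

gcd(583, 124) = 1; s = -57, t = 268 (check: 583·(-57) + 124·268 = 1).


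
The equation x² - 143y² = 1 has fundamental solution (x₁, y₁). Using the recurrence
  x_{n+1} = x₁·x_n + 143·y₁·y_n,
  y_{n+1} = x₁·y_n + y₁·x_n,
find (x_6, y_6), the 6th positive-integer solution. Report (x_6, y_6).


Step 1: Find the fundamental solution (x₁, y₁) of x² - 143y² = 1.
  Expand √143 as a continued fraction. a₀ = ⌊√143⌋ = 11; iterate m_{k+1} = d_k·a_k − m_k, d_{k+1} = (143 − m_{k+1}²)/d_k, a_{k+1} = ⌊(a₀ + m_{k+1})/d_{k+1}⌋ (starting m₀ = 0, d₀ = 1), with convergents p_k = a_k·p_{k-1} + p_{k-2}, q_k = a_k·q_{k-1} + q_{k-2} (p₋₁ = 1, q₋₁ = 0):
  k = 0: a₀ = 11; p₀/q₀ = 11/1; p₀² − 143·q₀² = 121 − 143 = -22.
  k = 1: m = 11, d = 22, a = ⌊(11 + 11)/22⌋ = 1; p/q = (1·11 + 1)/(1·1 + 0) = 12/1; p² − 143·q² = 144 − 143 = 1.
  The first convergent with p² − 143·q² = 1 gives the fundamental solution (x₁, y₁) = (12, 1).
Step 2: Apply the recurrence (x_{n+1}, y_{n+1}) = (x₁x_n + 143y₁y_n, x₁y_n + y₁x_n) repeatedly.
  From (x_1, y_1) = (12, 1): x_2 = 12·12 + 143·1·1 = 287; y_2 = 12·1 + 1·12 = 24.
  From (x_2, y_2) = (287, 24): x_3 = 12·287 + 143·1·24 = 6876; y_3 = 12·24 + 1·287 = 575.
  From (x_3, y_3) = (6876, 575): x_4 = 12·6876 + 143·1·575 = 164737; y_4 = 12·575 + 1·6876 = 13776.
  From (x_4, y_4) = (164737, 13776): x_5 = 12·164737 + 143·1·13776 = 3946812; y_5 = 12·13776 + 1·164737 = 330049.
  From (x_5, y_5) = (3946812, 330049): x_6 = 12·3946812 + 143·1·330049 = 94558751; y_6 = 12·330049 + 1·3946812 = 7907400.
Step 3: Verify x_6² - 143·y_6² = 8941357390680001 - 8941357390680000 = 1 (should be 1). ✓

(x_1, y_1) = (12, 1); (x_6, y_6) = (94558751, 7907400).


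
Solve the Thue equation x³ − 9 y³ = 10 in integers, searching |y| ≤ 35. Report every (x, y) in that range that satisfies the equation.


The equation is x³ - 9y³ = 10. For fixed y, x³ = 9·y³ + 10, so a solution requires the RHS to be a perfect cube.
Strategy: iterate y from -35 to 35, compute RHS = 9·y³ + 10, and check whether it is a (positive or negative) perfect cube.
Check small values of y:
  y = 0: RHS = 10 is not a perfect cube.
  y = 1: RHS = 19 is not a perfect cube.
  y = -1: RHS = 1 = (1)³ ⇒ x = 1 works.
  y = 2: RHS = 82 is not a perfect cube.
  y = -2: RHS = -62 is not a perfect cube.
  y = 3: RHS = 253 is not a perfect cube.
  y = -3: RHS = -233 is not a perfect cube.
Continuing the search up to |y| = 35 finds no further solutions beyond those listed.
Collected solutions: (1, -1).

Solutions (with |y| ≤ 35): (1, -1).


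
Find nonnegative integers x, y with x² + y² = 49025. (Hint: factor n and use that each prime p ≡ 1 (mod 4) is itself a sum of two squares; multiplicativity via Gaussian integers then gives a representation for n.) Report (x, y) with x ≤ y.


Step 1: Factor n = 49025 = 5^2 · 37 · 53.
Step 2: Check the mod-4 condition on each prime factor: 5 ≡ 1 (mod 4), exponent 2; 37 ≡ 1 (mod 4), exponent 1; 53 ≡ 1 (mod 4), exponent 1.
All primes ≡ 3 (mod 4) appear to even exponent (or don't appear), so by the two-squares theorem n IS expressible as a sum of two squares.
Step 3: Build a representation. Group n = k² · m with k = 5 and m = 37 · 53 = 1961 (a product of primes ≡ 1 (mod 4)); a representation of m scales to one of n via (k·x)² + (k·y)² = k²(x² + y²). Each prime p ≡ 1 (mod 4) is itself a sum of two squares; find a² by testing p − a² for a perfect square:
  37: 37 − 1² = 36 = 6² ⇒ 37 = 1² + 6².
  53: 53 − 1² = 52, 53 − 2² = 49 = 7² ⇒ 53 = 2² + 7².
  Combine using the Brahmagupta–Fibonacci identity (a² + b²)(c² + d²) = (ac − bd)² + (ad + bc)² = (ac + bd)² + (ad − bc)²:
  37 · 53 = 1961: from (1² + 6²)(2² + 7²), take (1·2 − 6·7, 1·7 + 6·2) = (2 − 42, 7 + 12) = (-40, 19); dropping signs (only squares matter) gives (40, 19); check 40² + 19² = 1600 + 361 = 1961 ✓.
  Scale by k = 5: (5·40, 5·19) = (200, 95).
Step 4: Order so x ≤ y and verify: 95² + 200² = 9025 + 40000 = 49025 = n. ✓

n = 49025 = 95² + 200² (one valid representation with x ≤ y).


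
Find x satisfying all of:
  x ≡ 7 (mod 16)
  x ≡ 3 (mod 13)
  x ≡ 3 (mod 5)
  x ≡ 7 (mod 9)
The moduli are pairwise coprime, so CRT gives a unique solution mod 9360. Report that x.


Product of moduli M = 16 · 13 · 5 · 9 = 9360.
Merge one congruence at a time:
  Start: x ≡ 7 (mod 16).
  Combine with x ≡ 3 (mod 13); new modulus lcm = 208.
    Write x = 7 + 16·t and substitute into x ≡ 3 (mod 13): 16·t ≡ 3 − 7 = -4 (mod 13).
    Reduce coefficients mod 13: 3·t ≡ 9 (mod 13).
    The inverse of 3 mod 13 is 9 (since 3·9 = 27 = 2·13 + 1), so t ≡ 9·9 = 81 ≡ 3 (mod 13).
    Then x = 7 + 16·3 = 55, valid modulo lcm(16, 13) = 208: x ≡ 55 (mod 208).
  Combine with x ≡ 3 (mod 5); new modulus lcm = 1040.
    Write x = 55 + 208·t and substitute into x ≡ 3 (mod 5): 208·t ≡ 3 − 55 = -52 (mod 5).
    Reduce coefficients mod 5: 3·t ≡ 3 (mod 5).
    The inverse of 3 mod 5 is 2 (since 3·2 = 6 = 1·5 + 1), so t ≡ 2·3 = 6 ≡ 1 (mod 5).
    Then x = 55 + 208·1 = 263, valid modulo lcm(208, 5) = 1040: x ≡ 263 (mod 1040).
  Combine with x ≡ 7 (mod 9); new modulus lcm = 9360.
    Write x = 263 + 1040·t and substitute into x ≡ 7 (mod 9): 1040·t ≡ 7 − 263 = -256 (mod 9).
    Reduce coefficients mod 9: 5·t ≡ 5 (mod 9).
    The inverse of 5 mod 9 is 2 (since 5·2 = 10 = 1·9 + 1), so t ≡ 2·5 = 10 ≡ 1 (mod 9).
    Then x = 263 + 1040·1 = 1303, valid modulo lcm(1040, 9) = 9360: x ≡ 1303 (mod 9360).
Verify against each original: 1303 mod 16 = 7, 1303 mod 13 = 3, 1303 mod 5 = 3, 1303 mod 9 = 7.

x ≡ 1303 (mod 9360).


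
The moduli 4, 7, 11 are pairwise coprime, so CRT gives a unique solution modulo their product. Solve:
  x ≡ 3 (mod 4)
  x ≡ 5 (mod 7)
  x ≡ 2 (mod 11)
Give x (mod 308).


Moduli 4, 7, 11 are pairwise coprime; by CRT there is a unique solution modulo M = 4 · 7 · 11 = 308.
Solve pairwise, accumulating the modulus:
  Start with x ≡ 3 (mod 4).
  Combine with x ≡ 5 (mod 7): since gcd(4, 7) = 1, we get a unique residue mod 28.
    Write x = 3 + 4·t and substitute into x ≡ 5 (mod 7): 4·t ≡ 5 − 3 = 2 (mod 7).
    The inverse of 4 mod 7 is 2 (since 4·2 = 8 = 1·7 + 1), so t ≡ 2·2 = 4 ≡ 4 (mod 7).
    Then x = 3 + 4·4 = 19, valid modulo lcm(4, 7) = 28: x ≡ 19 (mod 28).
  Combine with x ≡ 2 (mod 11): since gcd(28, 11) = 1, we get a unique residue mod 308.
    Write x = 19 + 28·t and substitute into x ≡ 2 (mod 11): 28·t ≡ 2 − 19 = -17 (mod 11).
    Reduce coefficients mod 11: 6·t ≡ 5 (mod 11).
    The inverse of 6 mod 11 is 2 (since 6·2 = 12 = 1·11 + 1), so t ≡ 2·5 = 10 ≡ 10 (mod 11).
    Then x = 19 + 28·10 = 299, valid modulo lcm(28, 11) = 308: x ≡ 299 (mod 308).
Verify: 299 mod 4 = 3 ✓, 299 mod 7 = 5 ✓, 299 mod 11 = 2 ✓.

x ≡ 299 (mod 308).


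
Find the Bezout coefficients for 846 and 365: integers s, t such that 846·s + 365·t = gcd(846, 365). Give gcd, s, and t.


Euclidean algorithm on (846, 365) — divide until remainder is 0:
  846 = 2 · 365 + 116
  365 = 3 · 116 + 17
  116 = 6 · 17 + 14
  17 = 1 · 14 + 3
  14 = 4 · 3 + 2
  3 = 1 · 2 + 1
  2 = 2 · 1 + 0
gcd(846, 365) = 1.
Track Bezout coefficients alongside the remainders: start with r₀ = 846 = a·1 + b·0 (s = 1, t = 0) and r₁ = 365 = a·0 + b·1 (s = 0, t = 1); each new remainder r_{k+1} = r_{k-1} − q_k·r_k inherits s_{k+1} = s_{k-1} − q_k·s_k, t_{k+1} = t_{k-1} − q_k·t_k, so r_k = a·s_k + b·t_k at every step:
  q = 2: r = 116, s = 1 − 2·0 = 1, t = 0 − 2·1 = -2  (check: 846·1 + 365·(-2) = 116)
  q = 3: r = 17, s = 0 − 3·1 = -3, t = 1 − 3·(-2) = 7  (check: 846·(-3) + 365·7 = 17)
  q = 6: r = 14, s = 1 − 6·(-3) = 19, t = -2 − 6·7 = -44  (check: 846·19 + 365·(-44) = 14)
  q = 1: r = 3, s = -3 − 1·19 = -22, t = 7 − 1·(-44) = 51  (check: 846·(-22) + 365·51 = 3)
  q = 4: r = 2, s = 19 − 4·(-22) = 107, t = -44 − 4·51 = -248  (check: 846·107 + 365·(-248) = 2)
  q = 1: r = 1, s = -22 − 1·107 = -129, t = 51 − 1·(-248) = 299  (check: 846·(-129) + 365·299 = 1)
The row with r = 1 (the gcd) gives the Bezout coefficients s = -129, t = 299.
Result: 846 · (-129) + 365 · (299) = 1.

gcd(846, 365) = 1; s = -129, t = 299 (check: 846·(-129) + 365·299 = 1).


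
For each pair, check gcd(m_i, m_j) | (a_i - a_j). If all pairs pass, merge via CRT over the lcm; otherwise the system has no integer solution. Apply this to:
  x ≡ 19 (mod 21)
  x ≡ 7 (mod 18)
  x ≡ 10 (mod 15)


Moduli 21, 18, 15 are not pairwise coprime, so CRT works modulo lcm(m_i) when all pairwise compatibility conditions hold.
Pairwise compatibility: gcd(m_i, m_j) must divide a_i - a_j for every pair.
Merge one congruence at a time:
  Start: x ≡ 19 (mod 21).
  Combine with x ≡ 7 (mod 18): gcd(21, 18) = 3; 7 - 19 = -12, which IS divisible by 3, so compatible.
    Write x = 19 + 21·t and substitute into x ≡ 7 (mod 18): 21·t ≡ 7 − 19 = -12 (mod 18).
    Divide the congruence (and modulus) by g = 3: 7·t ≡ -4 (mod 6).
    Reduce coefficients mod 6: 1·t ≡ 2 (mod 6).
    So t ≡ 2 (mod 6).
    Then x = 19 + 21·2 = 61, valid modulo lcm(21, 18) = 126: x ≡ 61 (mod 126).
  Combine with x ≡ 10 (mod 15): gcd(126, 15) = 3; 10 - 61 = -51, which IS divisible by 3, so compatible.
    Write x = 61 + 126·t and substitute into x ≡ 10 (mod 15): 126·t ≡ 10 − 61 = -51 (mod 15).
    Divide the congruence (and modulus) by g = 3: 42·t ≡ -17 (mod 5).
    Reduce coefficients mod 5: 2·t ≡ 3 (mod 5).
    The inverse of 2 mod 5 is 3 (since 2·3 = 6 = 1·5 + 1), so t ≡ 3·3 = 9 ≡ 4 (mod 5).
    Then x = 61 + 126·4 = 565, valid modulo lcm(126, 15) = 630: x ≡ 565 (mod 630).
Verify: 565 mod 21 = 19, 565 mod 18 = 7, 565 mod 15 = 10.

x ≡ 565 (mod 630).


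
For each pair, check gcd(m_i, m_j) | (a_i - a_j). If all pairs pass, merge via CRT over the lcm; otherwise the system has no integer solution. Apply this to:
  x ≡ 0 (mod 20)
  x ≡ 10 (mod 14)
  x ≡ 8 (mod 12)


Moduli 20, 14, 12 are not pairwise coprime, so CRT works modulo lcm(m_i) when all pairwise compatibility conditions hold.
Pairwise compatibility: gcd(m_i, m_j) must divide a_i - a_j for every pair.
Merge one congruence at a time:
  Start: x ≡ 0 (mod 20).
  Combine with x ≡ 10 (mod 14): gcd(20, 14) = 2; 10 - 0 = 10, which IS divisible by 2, so compatible.
    Write x = 0 + 20·t and substitute into x ≡ 10 (mod 14): 20·t ≡ 10 − 0 = 10 (mod 14).
    Divide the congruence (and modulus) by g = 2: 10·t ≡ 5 (mod 7).
    Reduce coefficients mod 7: 3·t ≡ 5 (mod 7).
    The inverse of 3 mod 7 is 5 (since 3·5 = 15 = 2·7 + 1), so t ≡ 5·5 = 25 ≡ 4 (mod 7).
    Then x = 0 + 20·4 = 80, valid modulo lcm(20, 14) = 140: x ≡ 80 (mod 140).
  Combine with x ≡ 8 (mod 12): gcd(140, 12) = 4; 8 - 80 = -72, which IS divisible by 4, so compatible.
    Write x = 80 + 140·t and substitute into x ≡ 8 (mod 12): 140·t ≡ 8 − 80 = -72 (mod 12).
    Divide the congruence (and modulus) by g = 4: 35·t ≡ -18 (mod 3).
    Reduce coefficients mod 3: 2·t ≡ 0 (mod 3).
    The inverse of 2 mod 3 is 2 (since 2·2 = 4 = 1·3 + 1), so t ≡ 2·0 = 0 ≡ 0 (mod 3).
    Then x = 80 + 140·0 = 80, valid modulo lcm(140, 12) = 420: x ≡ 80 (mod 420).
Verify: 80 mod 20 = 0, 80 mod 14 = 10, 80 mod 12 = 8.

x ≡ 80 (mod 420).


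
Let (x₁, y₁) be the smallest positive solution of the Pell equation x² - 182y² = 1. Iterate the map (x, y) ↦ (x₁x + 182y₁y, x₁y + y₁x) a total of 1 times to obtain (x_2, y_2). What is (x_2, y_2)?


Step 1: Find the fundamental solution (x₁, y₁) of x² - 182y² = 1.
  Expand √182 as a continued fraction. a₀ = ⌊√182⌋ = 13; iterate m_{k+1} = d_k·a_k − m_k, d_{k+1} = (182 − m_{k+1}²)/d_k, a_{k+1} = ⌊(a₀ + m_{k+1})/d_{k+1}⌋ (starting m₀ = 0, d₀ = 1), with convergents p_k = a_k·p_{k-1} + p_{k-2}, q_k = a_k·q_{k-1} + q_{k-2} (p₋₁ = 1, q₋₁ = 0):
  k = 0: a₀ = 13; p₀/q₀ = 13/1; p₀² − 182·q₀² = 169 − 182 = -13.
  k = 1: m = 13, d = 13, a = ⌊(13 + 13)/13⌋ = 2; p/q = (2·13 + 1)/(2·1 + 0) = 27/2; p² − 182·q² = 729 − 728 = 1.
  The first convergent with p² − 182·q² = 1 gives the fundamental solution (x₁, y₁) = (27, 2).
Step 2: Apply the recurrence (x_{n+1}, y_{n+1}) = (x₁x_n + 182y₁y_n, x₁y_n + y₁x_n) repeatedly.
  From (x_1, y_1) = (27, 2): x_2 = 27·27 + 182·2·2 = 1457; y_2 = 27·2 + 2·27 = 108.
Step 3: Verify x_2² - 182·y_2² = 2122849 - 2122848 = 1 (should be 1). ✓

(x_1, y_1) = (27, 2); (x_2, y_2) = (1457, 108).


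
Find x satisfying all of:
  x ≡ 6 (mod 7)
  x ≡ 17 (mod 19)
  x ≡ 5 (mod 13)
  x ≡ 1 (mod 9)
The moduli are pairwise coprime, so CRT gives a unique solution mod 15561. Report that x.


Product of moduli M = 7 · 19 · 13 · 9 = 15561.
Merge one congruence at a time:
  Start: x ≡ 6 (mod 7).
  Combine with x ≡ 17 (mod 19); new modulus lcm = 133.
    Write x = 6 + 7·t and substitute into x ≡ 17 (mod 19): 7·t ≡ 17 − 6 = 11 (mod 19).
    The inverse of 7 mod 19 is 11 (since 7·11 = 77 = 4·19 + 1), so t ≡ 11·11 = 121 ≡ 7 (mod 19).
    Then x = 6 + 7·7 = 55, valid modulo lcm(7, 19) = 133: x ≡ 55 (mod 133).
  Combine with x ≡ 5 (mod 13); new modulus lcm = 1729.
    Write x = 55 + 133·t and substitute into x ≡ 5 (mod 13): 133·t ≡ 5 − 55 = -50 (mod 13).
    Reduce coefficients mod 13: 3·t ≡ 2 (mod 13).
    The inverse of 3 mod 13 is 9 (since 3·9 = 27 = 2·13 + 1), so t ≡ 9·2 = 18 ≡ 5 (mod 13).
    Then x = 55 + 133·5 = 720, valid modulo lcm(133, 13) = 1729: x ≡ 720 (mod 1729).
  Combine with x ≡ 1 (mod 9); new modulus lcm = 15561.
    Write x = 720 + 1729·t and substitute into x ≡ 1 (mod 9): 1729·t ≡ 1 − 720 = -719 (mod 9).
    Reduce coefficients mod 9: 1·t ≡ 1 (mod 9).
    So t ≡ 1 (mod 9).
    Then x = 720 + 1729·1 = 2449, valid modulo lcm(1729, 9) = 15561: x ≡ 2449 (mod 15561).
Verify against each original: 2449 mod 7 = 6, 2449 mod 19 = 17, 2449 mod 13 = 5, 2449 mod 9 = 1.

x ≡ 2449 (mod 15561).


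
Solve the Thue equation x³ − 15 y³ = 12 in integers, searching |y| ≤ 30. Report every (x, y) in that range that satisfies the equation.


The equation is x³ - 15y³ = 12. For fixed y, x³ = 15·y³ + 12, so a solution requires the RHS to be a perfect cube.
Strategy: iterate y from -30 to 30, compute RHS = 15·y³ + 12, and check whether it is a (positive or negative) perfect cube.
Check small values of y:
  y = 0: RHS = 12 is not a perfect cube.
  y = 1: RHS = 27 = (3)³ ⇒ x = 3 works.
  y = -1: RHS = -3 is not a perfect cube.
  y = 2: RHS = 132 is not a perfect cube.
  y = -2: RHS = -108 is not a perfect cube.
  y = 3: RHS = 417 is not a perfect cube.
  y = -3: RHS = -393 is not a perfect cube.
Continuing the search up to |y| = 30 finds no further solutions beyond those listed.
Collected solutions: (3, 1).

Solutions (with |y| ≤ 30): (3, 1).


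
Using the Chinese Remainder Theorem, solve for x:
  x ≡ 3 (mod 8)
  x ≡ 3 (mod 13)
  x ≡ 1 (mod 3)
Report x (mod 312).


Moduli 8, 13, 3 are pairwise coprime; by CRT there is a unique solution modulo M = 8 · 13 · 3 = 312.
Solve pairwise, accumulating the modulus:
  Start with x ≡ 3 (mod 8).
  Combine with x ≡ 3 (mod 13): since gcd(8, 13) = 1, we get a unique residue mod 104.
    Write x = 3 + 8·t and substitute into x ≡ 3 (mod 13): 8·t ≡ 3 − 3 = 0 (mod 13).
    The inverse of 8 mod 13 is 5 (since 8·5 = 40 = 3·13 + 1), so t ≡ 5·0 = 0 ≡ 0 (mod 13).
    Then x = 3 + 8·0 = 3, valid modulo lcm(8, 13) = 104: x ≡ 3 (mod 104).
  Combine with x ≡ 1 (mod 3): since gcd(104, 3) = 1, we get a unique residue mod 312.
    Write x = 3 + 104·t and substitute into x ≡ 1 (mod 3): 104·t ≡ 1 − 3 = -2 (mod 3).
    Reduce coefficients mod 3: 2·t ≡ 1 (mod 3).
    The inverse of 2 mod 3 is 2 (since 2·2 = 4 = 1·3 + 1), so t ≡ 2·1 = 2 ≡ 2 (mod 3).
    Then x = 3 + 104·2 = 211, valid modulo lcm(104, 3) = 312: x ≡ 211 (mod 312).
Verify: 211 mod 8 = 3 ✓, 211 mod 13 = 3 ✓, 211 mod 3 = 1 ✓.

x ≡ 211 (mod 312).
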